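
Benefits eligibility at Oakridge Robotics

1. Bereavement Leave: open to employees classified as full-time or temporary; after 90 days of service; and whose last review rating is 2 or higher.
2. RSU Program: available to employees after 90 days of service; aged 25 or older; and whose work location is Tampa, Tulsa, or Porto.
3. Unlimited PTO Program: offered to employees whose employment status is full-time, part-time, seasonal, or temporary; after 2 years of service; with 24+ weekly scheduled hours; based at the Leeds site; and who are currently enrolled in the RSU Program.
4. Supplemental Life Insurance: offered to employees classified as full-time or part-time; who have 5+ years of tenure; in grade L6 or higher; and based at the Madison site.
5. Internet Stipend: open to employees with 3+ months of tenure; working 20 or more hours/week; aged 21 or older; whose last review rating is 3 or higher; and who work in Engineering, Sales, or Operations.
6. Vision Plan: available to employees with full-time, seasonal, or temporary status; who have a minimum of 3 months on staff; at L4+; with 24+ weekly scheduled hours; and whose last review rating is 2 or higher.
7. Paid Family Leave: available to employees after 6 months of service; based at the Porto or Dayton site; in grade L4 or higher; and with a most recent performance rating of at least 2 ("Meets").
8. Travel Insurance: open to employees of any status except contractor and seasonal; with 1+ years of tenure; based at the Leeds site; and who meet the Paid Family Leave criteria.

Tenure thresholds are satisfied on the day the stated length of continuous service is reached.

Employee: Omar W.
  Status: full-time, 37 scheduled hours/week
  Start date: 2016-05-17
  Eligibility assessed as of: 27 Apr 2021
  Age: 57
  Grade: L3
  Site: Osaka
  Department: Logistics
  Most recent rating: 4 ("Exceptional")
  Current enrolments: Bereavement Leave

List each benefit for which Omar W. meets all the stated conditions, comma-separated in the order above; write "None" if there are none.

Service from 2016-05-17 to 27 Apr 2021: 1806 days.
Bereavement Leave — status full-time ✓; service 1806 days ≥ 90 days ✓; rating 4 ≥ 2 ✓ → eligible.
RSU Program — service 1806 days ≥ 90 days ✓; age 57 ≥ 25 ✓; site Osaka ✗ (not Tampa, Tulsa, or Porto) → not eligible.
Unlimited PTO Program — status full-time ✓; service 1806 days ≥ 2 years (≈730 days) ✓; 37 hrs/wk ≥ 24 ✓; site Osaka ✗ (not Leeds) → not eligible.
Supplemental Life Insurance — status full-time ✓; service 1806 days < 5 years (≈1825 days) ✗ → not eligible.
Internet Stipend — service 1806 days ≥ 3 months (≈90 days) ✓; 37 hrs/wk ≥ 20 ✓; age 57 ≥ 21 ✓; rating 4 ≥ 3 ✓; dept Logistics ✗ → not eligible.
Vision Plan — status full-time ✓; service 1806 days ≥ 3 months (≈90 days) ✓; grade L3 < L4 ✗ → not eligible.
Paid Family Leave — service 1806 days ≥ 6 months (≈180 days) ✓; site Osaka ✗ (not Porto or Dayton) → not eligible.
Travel Insurance — status full-time ✓ (not excluded); service 1806 days ≥ 1 year (≈365 days) ✓; site Osaka ✗ (not Leeds) → not eligible.

Bereavement Leave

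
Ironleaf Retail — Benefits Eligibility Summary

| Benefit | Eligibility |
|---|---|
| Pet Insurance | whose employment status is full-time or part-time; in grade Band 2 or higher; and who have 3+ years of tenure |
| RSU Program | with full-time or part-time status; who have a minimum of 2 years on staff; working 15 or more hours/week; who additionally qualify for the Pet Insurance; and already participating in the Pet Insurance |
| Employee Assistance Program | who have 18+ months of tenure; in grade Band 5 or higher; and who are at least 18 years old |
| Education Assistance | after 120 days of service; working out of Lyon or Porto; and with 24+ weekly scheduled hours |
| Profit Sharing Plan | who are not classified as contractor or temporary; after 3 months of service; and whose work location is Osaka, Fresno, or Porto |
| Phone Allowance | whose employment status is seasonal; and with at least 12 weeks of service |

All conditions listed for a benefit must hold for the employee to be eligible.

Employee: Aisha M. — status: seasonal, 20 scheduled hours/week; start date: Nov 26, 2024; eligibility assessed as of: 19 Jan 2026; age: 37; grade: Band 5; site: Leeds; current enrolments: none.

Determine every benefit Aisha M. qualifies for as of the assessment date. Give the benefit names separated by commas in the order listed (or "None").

Phone Allowance

Service from Nov 26, 2024 to 19 Jan 2026: 419 days.
Pet Insurance — status seasonal ✗ (requires full-time or part-time) → not eligible.
RSU Program — status seasonal ✗ (requires full-time or part-time) → not eligible.
Employee Assistance Program — service 419 days < 18 months (≈540 days) ✗ → not eligible.
Education Assistance — service 419 days ≥ 120 days ✓; site Leeds ✗ (not Lyon or Porto) → not eligible.
Profit Sharing Plan — status seasonal ✓ (not excluded); service 419 days ≥ 3 months (≈90 days) ✓; site Leeds ✗ (not Osaka, Fresno, or Porto) → not eligible.
Phone Allowance — status seasonal ✓; service 419 days ≥ 12 weeks (≈84 days) ✓ → eligible.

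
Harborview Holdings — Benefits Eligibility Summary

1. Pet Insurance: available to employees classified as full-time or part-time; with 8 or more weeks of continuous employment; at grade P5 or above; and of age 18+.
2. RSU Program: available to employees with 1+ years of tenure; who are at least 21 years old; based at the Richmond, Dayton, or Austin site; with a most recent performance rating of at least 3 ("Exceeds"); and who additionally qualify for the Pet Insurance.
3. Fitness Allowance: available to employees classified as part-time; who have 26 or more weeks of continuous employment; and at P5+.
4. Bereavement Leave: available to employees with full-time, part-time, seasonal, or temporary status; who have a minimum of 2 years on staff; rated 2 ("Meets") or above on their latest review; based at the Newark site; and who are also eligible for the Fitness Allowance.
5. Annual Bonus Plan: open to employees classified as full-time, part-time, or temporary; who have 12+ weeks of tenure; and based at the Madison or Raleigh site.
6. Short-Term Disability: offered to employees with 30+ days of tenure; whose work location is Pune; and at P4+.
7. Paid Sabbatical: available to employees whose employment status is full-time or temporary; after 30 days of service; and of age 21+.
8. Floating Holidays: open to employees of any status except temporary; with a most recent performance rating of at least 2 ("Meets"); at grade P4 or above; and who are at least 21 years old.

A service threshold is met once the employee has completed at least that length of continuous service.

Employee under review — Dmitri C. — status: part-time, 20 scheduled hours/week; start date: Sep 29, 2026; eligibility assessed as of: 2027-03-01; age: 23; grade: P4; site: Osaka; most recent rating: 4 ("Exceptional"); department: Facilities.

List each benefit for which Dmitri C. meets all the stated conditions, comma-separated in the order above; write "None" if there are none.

Service from Sep 29, 2026 to 2027-03-01: 153 days.
Pet Insurance — status part-time ✓; service 153 days ≥ 8 weeks (≈56 days) ✓; grade P4 < P5 ✗ → not eligible.
RSU Program — service 153 days < 1 year (≈365 days) ✗ → not eligible.
Fitness Allowance — status part-time ✓; service 153 days < 26 weeks (≈182 days) ✗ → not eligible.
Bereavement Leave — status part-time ✓; service 153 days < 2 years (≈730 days) ✗ → not eligible.
Annual Bonus Plan — status part-time ✓; service 153 days ≥ 12 weeks (≈84 days) ✓; site Osaka ✗ (not Madison or Raleigh) → not eligible.
Short-Term Disability — service 153 days ≥ 30 days ✓; site Osaka ✗ (not Pune) → not eligible.
Paid Sabbatical — status part-time ✗ (requires full-time or temporary) → not eligible.
Floating Holidays — status part-time ✓ (not excluded); rating 4 ≥ 2 ✓; grade P4 ≥ P4 ✓; age 23 ≥ 21 ✓ → eligible.

Floating Holidays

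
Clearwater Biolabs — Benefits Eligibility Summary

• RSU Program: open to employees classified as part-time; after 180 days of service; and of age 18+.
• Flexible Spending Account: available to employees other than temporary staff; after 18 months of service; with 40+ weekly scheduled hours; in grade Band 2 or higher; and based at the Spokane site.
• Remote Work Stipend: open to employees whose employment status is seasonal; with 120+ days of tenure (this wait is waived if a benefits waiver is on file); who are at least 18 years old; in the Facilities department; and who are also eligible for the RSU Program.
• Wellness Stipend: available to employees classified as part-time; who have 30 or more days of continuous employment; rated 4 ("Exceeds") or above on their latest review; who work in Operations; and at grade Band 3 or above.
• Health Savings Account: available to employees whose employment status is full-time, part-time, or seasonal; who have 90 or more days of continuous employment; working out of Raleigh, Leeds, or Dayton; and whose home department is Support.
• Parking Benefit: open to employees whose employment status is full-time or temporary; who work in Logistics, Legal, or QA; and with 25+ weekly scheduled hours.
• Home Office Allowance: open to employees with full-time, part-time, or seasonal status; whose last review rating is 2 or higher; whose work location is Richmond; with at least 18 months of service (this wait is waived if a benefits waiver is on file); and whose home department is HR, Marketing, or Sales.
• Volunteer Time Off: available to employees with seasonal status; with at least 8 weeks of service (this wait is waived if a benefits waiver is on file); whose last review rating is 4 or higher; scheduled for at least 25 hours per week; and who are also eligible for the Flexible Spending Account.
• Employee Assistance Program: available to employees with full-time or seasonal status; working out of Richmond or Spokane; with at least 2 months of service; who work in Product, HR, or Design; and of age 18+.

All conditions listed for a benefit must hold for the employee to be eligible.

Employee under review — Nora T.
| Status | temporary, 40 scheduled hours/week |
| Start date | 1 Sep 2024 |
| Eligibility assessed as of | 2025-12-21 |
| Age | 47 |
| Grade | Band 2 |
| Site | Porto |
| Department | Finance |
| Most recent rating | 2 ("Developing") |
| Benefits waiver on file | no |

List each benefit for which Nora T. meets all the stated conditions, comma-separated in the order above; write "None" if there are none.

Service from 1 Sep 2024 to 2025-12-21: 476 days.
RSU Program — status temporary ✗ (requires part-time) → not eligible.
Flexible Spending Account — status temporary ✗ (excluded) → not eligible.
Remote Work Stipend — status temporary ✗ (requires seasonal) → not eligible.
Wellness Stipend — status temporary ✗ (requires part-time) → not eligible.
Health Savings Account — status temporary ✗ (requires full-time, part-time, or seasonal) → not eligible.
Parking Benefit — status temporary ✓; dept Finance ✗ → not eligible.
Home Office Allowance — status temporary ✗ (requires full-time, part-time, or seasonal) → not eligible.
Volunteer Time Off — status temporary ✗ (requires seasonal) → not eligible.
Employee Assistance Program — status temporary ✗ (requires full-time or seasonal) → not eligible.

None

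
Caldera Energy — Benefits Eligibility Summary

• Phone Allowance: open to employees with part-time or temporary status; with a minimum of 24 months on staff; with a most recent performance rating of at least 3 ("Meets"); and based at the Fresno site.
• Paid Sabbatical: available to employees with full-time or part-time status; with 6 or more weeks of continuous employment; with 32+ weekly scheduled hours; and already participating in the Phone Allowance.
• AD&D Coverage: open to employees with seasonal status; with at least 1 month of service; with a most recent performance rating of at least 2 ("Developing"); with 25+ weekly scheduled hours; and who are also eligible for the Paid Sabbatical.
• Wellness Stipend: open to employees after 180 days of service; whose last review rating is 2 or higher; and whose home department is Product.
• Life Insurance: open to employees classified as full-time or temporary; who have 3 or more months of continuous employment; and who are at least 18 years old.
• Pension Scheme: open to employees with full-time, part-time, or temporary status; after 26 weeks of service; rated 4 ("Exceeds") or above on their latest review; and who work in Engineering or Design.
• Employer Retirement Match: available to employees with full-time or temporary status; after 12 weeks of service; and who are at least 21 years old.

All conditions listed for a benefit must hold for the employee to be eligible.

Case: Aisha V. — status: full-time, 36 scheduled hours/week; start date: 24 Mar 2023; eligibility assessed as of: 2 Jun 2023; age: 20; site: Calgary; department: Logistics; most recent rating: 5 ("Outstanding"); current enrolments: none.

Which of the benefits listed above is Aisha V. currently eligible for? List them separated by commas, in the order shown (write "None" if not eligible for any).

None

Service from 24 Mar 2023 to 2 Jun 2023: 70 days.
Phone Allowance — status full-time ✗ (requires part-time or temporary) → not eligible.
Paid Sabbatical — status full-time ✓; service 70 days ≥ 6 weeks (≈42 days) ✓; 36 hrs/wk ≥ 32 ✓; not enrolled in Phone Allowance ✗ → not eligible.
AD&D Coverage — status full-time ✗ (requires seasonal) → not eligible.
Wellness Stipend — service 70 days < 180 days ✗ → not eligible.
Life Insurance — status full-time ✓; service 70 days < 3 months (≈90 days) ✗ → not eligible.
Pension Scheme — status full-time ✓; service 70 days < 26 weeks (≈182 days) ✗ → not eligible.
Employer Retirement Match — status full-time ✓; service 70 days < 12 weeks (≈84 days) ✗ → not eligible.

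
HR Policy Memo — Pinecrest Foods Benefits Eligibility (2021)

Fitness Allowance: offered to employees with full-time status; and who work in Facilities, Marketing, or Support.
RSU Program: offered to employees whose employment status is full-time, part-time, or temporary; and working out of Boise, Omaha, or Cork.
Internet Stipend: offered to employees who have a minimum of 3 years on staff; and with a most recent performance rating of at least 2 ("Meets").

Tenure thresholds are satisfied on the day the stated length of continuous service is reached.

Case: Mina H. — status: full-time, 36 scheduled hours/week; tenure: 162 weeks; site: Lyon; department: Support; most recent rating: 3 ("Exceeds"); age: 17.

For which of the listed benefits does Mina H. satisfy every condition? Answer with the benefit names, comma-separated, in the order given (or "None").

Fitness Allowance — status full-time ✓; dept Support ✓ → eligible.
RSU Program — status full-time ✓; site Lyon ✗ (not Boise, Omaha, or Cork) → not eligible.
Internet Stipend — service 162 weeks ≥ 3 years (≈1095 days) ✓; rating 3 ≥ 2 ✓ → eligible.

Fitness Allowance, Internet Stipend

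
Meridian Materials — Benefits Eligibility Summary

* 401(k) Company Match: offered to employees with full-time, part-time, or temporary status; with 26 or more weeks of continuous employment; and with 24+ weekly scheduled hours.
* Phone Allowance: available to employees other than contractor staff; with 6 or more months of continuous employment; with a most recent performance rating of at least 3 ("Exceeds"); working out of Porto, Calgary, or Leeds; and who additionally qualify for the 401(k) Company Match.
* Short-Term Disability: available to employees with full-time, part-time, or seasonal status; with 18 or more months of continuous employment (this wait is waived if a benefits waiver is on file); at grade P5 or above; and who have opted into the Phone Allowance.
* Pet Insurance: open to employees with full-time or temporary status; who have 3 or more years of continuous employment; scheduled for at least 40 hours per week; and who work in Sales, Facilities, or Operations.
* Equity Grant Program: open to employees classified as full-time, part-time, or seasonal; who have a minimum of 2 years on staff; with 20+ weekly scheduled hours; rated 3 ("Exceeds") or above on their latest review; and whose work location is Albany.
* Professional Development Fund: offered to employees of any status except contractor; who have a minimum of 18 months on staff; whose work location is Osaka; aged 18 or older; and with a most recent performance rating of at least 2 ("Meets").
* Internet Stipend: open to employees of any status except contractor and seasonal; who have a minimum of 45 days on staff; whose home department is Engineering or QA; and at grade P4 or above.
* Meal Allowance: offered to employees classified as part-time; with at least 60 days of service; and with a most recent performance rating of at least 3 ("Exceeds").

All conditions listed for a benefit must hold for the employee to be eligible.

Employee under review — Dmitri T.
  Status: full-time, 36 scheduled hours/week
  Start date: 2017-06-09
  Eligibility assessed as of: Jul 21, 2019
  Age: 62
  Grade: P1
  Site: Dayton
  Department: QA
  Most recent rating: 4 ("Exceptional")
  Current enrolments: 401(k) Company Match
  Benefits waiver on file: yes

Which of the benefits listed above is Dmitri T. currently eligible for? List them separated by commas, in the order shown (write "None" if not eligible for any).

Service from 2017-06-09 to Jul 21, 2019: 772 days.
401(k) Company Match — status full-time ✓; service 772 days ≥ 26 weeks (≈182 days) ✓; 36 hrs/wk ≥ 24 ✓ → eligible.
Phone Allowance — status full-time ✓ (not excluded); service 772 days ≥ 6 months (≈180 days) ✓; rating 4 ≥ 3 ✓; site Dayton ✗ (not Porto, Calgary, or Leeds) → not eligible.
Short-Term Disability — status full-time ✓; benefits waiver on file ✓; grade P1 < P5 ✗ → not eligible.
Pet Insurance — status full-time ✓; service 772 days < 3 years (≈1095 days) ✗ → not eligible.
Equity Grant Program — status full-time ✓; service 772 days ≥ 2 years (≈730 days) ✓; 36 hrs/wk ≥ 20 ✓; rating 4 ≥ 3 ✓; site Dayton ✗ (not Albany) → not eligible.
Professional Development Fund — status full-time ✓ (not excluded); service 772 days ≥ 18 months (≈540 days) ✓; site Dayton ✗ (not Osaka) → not eligible.
Internet Stipend — status full-time ✓ (not excluded); service 772 days ≥ 45 days ✓; dept QA ✓; grade P1 < P4 ✗ → not eligible.
Meal Allowance — status full-time ✗ (requires part-time) → not eligible.

401(k) Company Match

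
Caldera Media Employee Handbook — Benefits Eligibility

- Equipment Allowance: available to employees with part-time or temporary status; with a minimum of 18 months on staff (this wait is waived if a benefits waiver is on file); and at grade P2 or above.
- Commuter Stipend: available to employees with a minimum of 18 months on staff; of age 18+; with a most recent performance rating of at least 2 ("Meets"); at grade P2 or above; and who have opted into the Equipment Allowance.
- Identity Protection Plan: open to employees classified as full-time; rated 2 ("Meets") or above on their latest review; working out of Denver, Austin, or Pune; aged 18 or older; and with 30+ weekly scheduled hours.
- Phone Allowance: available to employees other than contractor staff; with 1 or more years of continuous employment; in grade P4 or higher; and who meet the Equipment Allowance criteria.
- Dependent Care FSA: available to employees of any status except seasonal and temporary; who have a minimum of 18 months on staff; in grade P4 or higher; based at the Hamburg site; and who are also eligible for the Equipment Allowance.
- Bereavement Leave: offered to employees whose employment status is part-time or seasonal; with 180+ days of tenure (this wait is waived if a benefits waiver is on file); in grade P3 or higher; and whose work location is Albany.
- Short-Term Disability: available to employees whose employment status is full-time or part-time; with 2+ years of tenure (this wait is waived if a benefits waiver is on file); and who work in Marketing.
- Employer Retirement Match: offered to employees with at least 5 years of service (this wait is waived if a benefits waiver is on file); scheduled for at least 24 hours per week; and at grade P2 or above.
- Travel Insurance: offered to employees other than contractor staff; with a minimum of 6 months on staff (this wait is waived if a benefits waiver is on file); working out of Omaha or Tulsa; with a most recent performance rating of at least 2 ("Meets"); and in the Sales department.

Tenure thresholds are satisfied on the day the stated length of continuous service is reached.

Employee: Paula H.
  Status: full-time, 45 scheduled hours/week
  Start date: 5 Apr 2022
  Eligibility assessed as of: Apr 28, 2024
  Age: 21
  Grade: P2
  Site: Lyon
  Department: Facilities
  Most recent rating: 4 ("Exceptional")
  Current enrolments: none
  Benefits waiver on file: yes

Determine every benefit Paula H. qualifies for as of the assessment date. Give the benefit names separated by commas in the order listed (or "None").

Service from 5 Apr 2022 to Apr 28, 2024: 754 days.
Equipment Allowance — status full-time ✗ (requires part-time or temporary) → not eligible.
Commuter Stipend — service 754 days ≥ 18 months (≈540 days) ✓; age 21 ≥ 18 ✓; rating 4 ≥ 2 ✓; grade P2 ≥ P2 ✓; not enrolled in Equipment Allowance ✗ → not eligible.
Identity Protection Plan — status full-time ✓; rating 4 ≥ 2 ✓; site Lyon ✗ (not Denver, Austin, or Pune) → not eligible.
Phone Allowance — status full-time ✓ (not excluded); service 754 days ≥ 1 year (≈365 days) ✓; grade P2 < P4 ✗ → not eligible.
Dependent Care FSA — status full-time ✓ (not excluded); service 754 days ≥ 18 months (≈540 days) ✓; grade P2 < P4 ✗ → not eligible.
Bereavement Leave — status full-time ✗ (requires part-time or seasonal) → not eligible.
Short-Term Disability — status full-time ✓; benefits waiver on file ✓; dept Facilities ✗ → not eligible.
Employer Retirement Match — benefits waiver on file ✓; 45 hrs/wk ≥ 24 ✓; grade P2 ≥ P2 ✓ → eligible.
Travel Insurance — status full-time ✓ (not excluded); benefits waiver on file ✓; site Lyon ✗ (not Omaha or Tulsa) → not eligible.

Employer Retirement Match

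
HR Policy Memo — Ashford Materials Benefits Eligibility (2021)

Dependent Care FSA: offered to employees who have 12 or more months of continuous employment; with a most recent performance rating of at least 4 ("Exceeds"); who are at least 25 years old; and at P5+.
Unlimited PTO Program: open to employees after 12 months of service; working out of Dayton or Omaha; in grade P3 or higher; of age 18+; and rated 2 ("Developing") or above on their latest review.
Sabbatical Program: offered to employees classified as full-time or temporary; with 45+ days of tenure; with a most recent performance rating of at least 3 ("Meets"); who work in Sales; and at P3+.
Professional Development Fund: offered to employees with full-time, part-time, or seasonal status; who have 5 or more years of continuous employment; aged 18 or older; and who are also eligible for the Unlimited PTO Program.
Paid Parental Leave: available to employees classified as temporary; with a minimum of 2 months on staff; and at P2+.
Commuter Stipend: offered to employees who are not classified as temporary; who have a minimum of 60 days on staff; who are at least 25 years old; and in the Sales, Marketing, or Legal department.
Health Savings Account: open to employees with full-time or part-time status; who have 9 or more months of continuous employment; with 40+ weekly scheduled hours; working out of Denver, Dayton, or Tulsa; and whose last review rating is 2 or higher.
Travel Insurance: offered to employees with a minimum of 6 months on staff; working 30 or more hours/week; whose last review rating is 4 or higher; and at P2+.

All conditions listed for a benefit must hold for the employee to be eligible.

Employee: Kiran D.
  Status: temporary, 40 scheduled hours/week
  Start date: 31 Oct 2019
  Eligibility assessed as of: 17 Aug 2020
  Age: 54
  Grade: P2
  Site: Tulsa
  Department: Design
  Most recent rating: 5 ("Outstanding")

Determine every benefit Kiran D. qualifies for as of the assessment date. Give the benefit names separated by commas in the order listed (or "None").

Paid Parental Leave, Travel Insurance

Service from 31 Oct 2019 to 17 Aug 2020: 291 days.
Dependent Care FSA — service 291 days < 12 months (≈360 days) ✗ → not eligible.
Unlimited PTO Program — service 291 days < 12 months (≈360 days) ✗ → not eligible.
Sabbatical Program — status temporary ✓; service 291 days ≥ 45 days ✓; rating 5 ≥ 3 ✓; dept Design ✗ → not eligible.
Professional Development Fund — status temporary ✗ (requires full-time, part-time, or seasonal) → not eligible.
Paid Parental Leave — status temporary ✓; service 291 days ≥ 2 months (≈60 days) ✓; grade P2 ≥ P2 ✓ → eligible.
Commuter Stipend — status temporary ✗ (excluded) → not eligible.
Health Savings Account — status temporary ✗ (requires full-time or part-time) → not eligible.
Travel Insurance — service 291 days ≥ 6 months (≈180 days) ✓; 40 hrs/wk ≥ 30 ✓; rating 5 ≥ 4 ✓; grade P2 ≥ P2 ✓ → eligible.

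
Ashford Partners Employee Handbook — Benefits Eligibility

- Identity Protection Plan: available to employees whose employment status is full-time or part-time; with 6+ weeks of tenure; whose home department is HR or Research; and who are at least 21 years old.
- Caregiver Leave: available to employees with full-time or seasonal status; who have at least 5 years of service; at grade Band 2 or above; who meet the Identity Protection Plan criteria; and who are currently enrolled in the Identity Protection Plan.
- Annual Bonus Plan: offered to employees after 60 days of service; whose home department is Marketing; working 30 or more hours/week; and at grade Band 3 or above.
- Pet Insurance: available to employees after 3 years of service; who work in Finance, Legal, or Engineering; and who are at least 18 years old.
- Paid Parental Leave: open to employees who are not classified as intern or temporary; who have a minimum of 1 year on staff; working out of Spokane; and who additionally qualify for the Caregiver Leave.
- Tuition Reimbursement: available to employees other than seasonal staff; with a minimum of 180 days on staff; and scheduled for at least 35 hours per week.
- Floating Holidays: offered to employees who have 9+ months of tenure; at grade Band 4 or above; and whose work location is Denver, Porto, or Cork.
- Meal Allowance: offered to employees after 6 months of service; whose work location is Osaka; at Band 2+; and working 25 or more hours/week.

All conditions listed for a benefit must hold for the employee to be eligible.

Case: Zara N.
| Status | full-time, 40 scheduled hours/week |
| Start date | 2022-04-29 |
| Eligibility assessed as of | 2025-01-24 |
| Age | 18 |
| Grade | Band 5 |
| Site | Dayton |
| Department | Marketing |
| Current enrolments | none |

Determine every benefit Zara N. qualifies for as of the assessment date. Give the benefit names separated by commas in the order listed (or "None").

Service from 2022-04-29 to 2025-01-24: 1001 days.
Identity Protection Plan — status full-time ✓; service 1001 days ≥ 6 weeks (≈42 days) ✓; dept Marketing ✗ → not eligible.
Caregiver Leave — status full-time ✓; service 1001 days < 5 years (≈1825 days) ✗ → not eligible.
Annual Bonus Plan — service 1001 days ≥ 60 days ✓; dept Marketing ✓; 40 hrs/wk ≥ 30 ✓; grade Band 5 ≥ Band 3 ✓ → eligible.
Pet Insurance — service 1001 days < 3 years (≈1095 days) ✗ → not eligible.
Paid Parental Leave — status full-time ✓ (not excluded); service 1001 days ≥ 1 year (≈365 days) ✓; site Dayton ✗ (not Spokane) → not eligible.
Tuition Reimbursement — status full-time ✓ (not excluded); service 1001 days ≥ 180 days ✓; 40 hrs/wk ≥ 35 ✓ → eligible.
Floating Holidays — service 1001 days ≥ 9 months (≈270 days) ✓; grade Band 5 ≥ Band 4 ✓; site Dayton ✗ (not Denver, Porto, or Cork) → not eligible.
Meal Allowance — service 1001 days ≥ 6 months (≈180 days) ✓; site Dayton ✗ (not Osaka) → not eligible.

Annual Bonus Plan, Tuition Reimbursement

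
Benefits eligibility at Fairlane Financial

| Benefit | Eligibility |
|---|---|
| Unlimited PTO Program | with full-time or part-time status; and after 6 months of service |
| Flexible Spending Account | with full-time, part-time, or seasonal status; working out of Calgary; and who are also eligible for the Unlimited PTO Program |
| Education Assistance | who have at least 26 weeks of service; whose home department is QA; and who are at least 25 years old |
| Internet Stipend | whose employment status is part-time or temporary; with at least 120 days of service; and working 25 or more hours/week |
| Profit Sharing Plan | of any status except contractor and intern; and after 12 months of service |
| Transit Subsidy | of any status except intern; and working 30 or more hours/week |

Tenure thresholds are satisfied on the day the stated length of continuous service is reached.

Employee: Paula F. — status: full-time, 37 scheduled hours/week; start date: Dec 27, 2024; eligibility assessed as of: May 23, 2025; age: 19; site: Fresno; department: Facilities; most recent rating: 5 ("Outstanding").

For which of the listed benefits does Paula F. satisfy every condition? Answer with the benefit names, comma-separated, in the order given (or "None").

Service from Dec 27, 2024 to May 23, 2025: 147 days.
Unlimited PTO Program — status full-time ✓; service 147 days < 6 months (≈180 days) ✗ → not eligible.
Flexible Spending Account — status full-time ✓; site Fresno ✗ (not Calgary) → not eligible.
Education Assistance — service 147 days < 26 weeks (≈182 days) ✗ → not eligible.
Internet Stipend — status full-time ✗ (requires part-time or temporary) → not eligible.
Profit Sharing Plan — status full-time ✓ (not excluded); service 147 days < 12 months (≈360 days) ✗ → not eligible.
Transit Subsidy — status full-time ✓ (not excluded); 37 hrs/wk ≥ 30 ✓ → eligible.

Transit Subsidy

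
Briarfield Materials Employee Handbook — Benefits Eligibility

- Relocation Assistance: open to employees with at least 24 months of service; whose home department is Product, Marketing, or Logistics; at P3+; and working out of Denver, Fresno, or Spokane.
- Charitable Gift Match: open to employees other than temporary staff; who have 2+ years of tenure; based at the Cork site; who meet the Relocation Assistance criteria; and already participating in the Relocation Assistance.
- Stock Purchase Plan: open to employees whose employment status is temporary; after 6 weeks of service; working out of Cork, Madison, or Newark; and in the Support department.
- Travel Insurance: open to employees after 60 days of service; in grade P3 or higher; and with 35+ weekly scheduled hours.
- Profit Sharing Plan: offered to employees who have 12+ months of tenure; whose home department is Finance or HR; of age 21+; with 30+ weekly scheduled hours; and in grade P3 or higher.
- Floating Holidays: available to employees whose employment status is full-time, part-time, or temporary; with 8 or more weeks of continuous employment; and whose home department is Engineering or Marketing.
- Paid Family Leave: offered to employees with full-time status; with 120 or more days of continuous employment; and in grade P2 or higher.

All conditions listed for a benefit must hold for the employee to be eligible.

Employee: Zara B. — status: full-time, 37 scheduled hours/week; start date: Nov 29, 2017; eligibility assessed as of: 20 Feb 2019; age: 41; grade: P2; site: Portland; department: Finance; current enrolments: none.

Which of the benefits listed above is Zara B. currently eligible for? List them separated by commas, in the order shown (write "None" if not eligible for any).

Paid Family Leave

Service from Nov 29, 2017 to 20 Feb 2019: 448 days.
Relocation Assistance — service 448 days < 24 months (≈720 days) ✗ → not eligible.
Charitable Gift Match — status full-time ✓ (not excluded); service 448 days < 2 years (≈730 days) ✗ → not eligible.
Stock Purchase Plan — status full-time ✗ (requires temporary) → not eligible.
Travel Insurance — service 448 days ≥ 60 days ✓; grade P2 < P3 ✗ → not eligible.
Profit Sharing Plan — service 448 days ≥ 12 months (≈360 days) ✓; dept Finance ✓; age 41 ≥ 21 ✓; 37 hrs/wk ≥ 30 ✓; grade P2 < P3 ✗ → not eligible.
Floating Holidays — status full-time ✓; service 448 days ≥ 8 weeks (≈56 days) ✓; dept Finance ✗ → not eligible.
Paid Family Leave — status full-time ✓; service 448 days ≥ 120 days ✓; grade P2 ≥ P2 ✓ → eligible.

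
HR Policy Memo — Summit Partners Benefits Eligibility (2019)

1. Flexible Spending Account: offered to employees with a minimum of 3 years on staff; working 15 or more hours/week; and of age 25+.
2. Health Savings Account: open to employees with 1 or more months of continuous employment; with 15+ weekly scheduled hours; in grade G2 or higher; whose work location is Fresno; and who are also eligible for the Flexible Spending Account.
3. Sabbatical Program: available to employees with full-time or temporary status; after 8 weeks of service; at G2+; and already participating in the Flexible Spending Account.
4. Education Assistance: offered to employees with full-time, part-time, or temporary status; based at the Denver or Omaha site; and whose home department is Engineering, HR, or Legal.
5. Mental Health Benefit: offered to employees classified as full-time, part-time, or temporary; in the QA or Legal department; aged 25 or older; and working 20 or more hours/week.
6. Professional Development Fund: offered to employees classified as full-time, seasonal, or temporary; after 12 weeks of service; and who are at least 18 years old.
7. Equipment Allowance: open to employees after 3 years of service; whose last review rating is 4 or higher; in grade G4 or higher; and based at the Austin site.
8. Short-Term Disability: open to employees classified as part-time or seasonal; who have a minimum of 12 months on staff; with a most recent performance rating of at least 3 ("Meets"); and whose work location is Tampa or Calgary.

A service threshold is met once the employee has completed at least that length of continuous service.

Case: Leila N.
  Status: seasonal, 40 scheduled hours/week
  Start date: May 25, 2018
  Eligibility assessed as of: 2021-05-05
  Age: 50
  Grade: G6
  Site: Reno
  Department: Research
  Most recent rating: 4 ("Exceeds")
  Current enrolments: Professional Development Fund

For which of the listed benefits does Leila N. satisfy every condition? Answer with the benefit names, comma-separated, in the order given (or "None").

Service from May 25, 2018 to 2021-05-05: 1076 days.
Flexible Spending Account — service 1076 days < 3 years (≈1095 days) ✗ → not eligible.
Health Savings Account — service 1076 days ≥ 1 month (≈30 days) ✓; 40 hrs/wk ≥ 15 ✓; grade G6 ≥ G2 ✓; site Reno ✗ (not Fresno) → not eligible.
Sabbatical Program — status seasonal ✗ (requires full-time or temporary) → not eligible.
Education Assistance — status seasonal ✗ (requires full-time, part-time, or temporary) → not eligible.
Mental Health Benefit — status seasonal ✗ (requires full-time, part-time, or temporary) → not eligible.
Professional Development Fund — status seasonal ✓; service 1076 days ≥ 12 weeks (≈84 days) ✓; age 50 ≥ 18 ✓ → eligible.
Equipment Allowance — service 1076 days < 3 years (≈1095 days) ✗ → not eligible.
Short-Term Disability — status seasonal ✓; service 1076 days ≥ 12 months (≈360 days) ✓; rating 4 ≥ 3 ✓; site Reno ✗ (not Tampa or Calgary) → not eligible.

Professional Development Fund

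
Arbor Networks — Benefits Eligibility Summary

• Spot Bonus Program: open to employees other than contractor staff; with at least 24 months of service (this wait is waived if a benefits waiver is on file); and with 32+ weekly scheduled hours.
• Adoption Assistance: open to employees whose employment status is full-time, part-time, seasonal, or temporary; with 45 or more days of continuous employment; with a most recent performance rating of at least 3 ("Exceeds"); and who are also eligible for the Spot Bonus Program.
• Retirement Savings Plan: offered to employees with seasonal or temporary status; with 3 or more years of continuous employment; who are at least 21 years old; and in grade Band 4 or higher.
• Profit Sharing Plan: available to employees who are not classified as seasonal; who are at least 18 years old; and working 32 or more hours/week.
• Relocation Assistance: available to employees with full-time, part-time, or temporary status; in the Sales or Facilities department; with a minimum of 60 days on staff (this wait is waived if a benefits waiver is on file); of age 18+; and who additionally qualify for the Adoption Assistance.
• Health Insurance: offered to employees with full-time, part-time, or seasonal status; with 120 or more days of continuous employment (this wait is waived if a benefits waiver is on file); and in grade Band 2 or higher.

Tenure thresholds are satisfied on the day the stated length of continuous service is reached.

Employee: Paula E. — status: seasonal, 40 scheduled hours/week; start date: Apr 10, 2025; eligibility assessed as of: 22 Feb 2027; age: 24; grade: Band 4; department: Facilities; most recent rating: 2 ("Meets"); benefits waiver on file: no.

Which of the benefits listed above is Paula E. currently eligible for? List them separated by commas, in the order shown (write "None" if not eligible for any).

Health Insurance

Service from Apr 10, 2025 to 22 Feb 2027: 683 days.
Spot Bonus Program — status seasonal ✓ (not excluded); no waiver, service 683 days < 24 months (≈720 days) ✗ → not eligible.
Adoption Assistance — status seasonal ✓; service 683 days ≥ 45 days ✓; rating 2 < 3 ✗ → not eligible.
Retirement Savings Plan — status seasonal ✓; service 683 days < 3 years (≈1095 days) ✗ → not eligible.
Profit Sharing Plan — status seasonal ✗ (excluded) → not eligible.
Relocation Assistance — status seasonal ✗ (requires full-time, part-time, or temporary) → not eligible.
Health Insurance — status seasonal ✓; no waiver, service 683 days ≥ 120 days ✓; grade Band 4 ≥ Band 2 ✓ → eligible.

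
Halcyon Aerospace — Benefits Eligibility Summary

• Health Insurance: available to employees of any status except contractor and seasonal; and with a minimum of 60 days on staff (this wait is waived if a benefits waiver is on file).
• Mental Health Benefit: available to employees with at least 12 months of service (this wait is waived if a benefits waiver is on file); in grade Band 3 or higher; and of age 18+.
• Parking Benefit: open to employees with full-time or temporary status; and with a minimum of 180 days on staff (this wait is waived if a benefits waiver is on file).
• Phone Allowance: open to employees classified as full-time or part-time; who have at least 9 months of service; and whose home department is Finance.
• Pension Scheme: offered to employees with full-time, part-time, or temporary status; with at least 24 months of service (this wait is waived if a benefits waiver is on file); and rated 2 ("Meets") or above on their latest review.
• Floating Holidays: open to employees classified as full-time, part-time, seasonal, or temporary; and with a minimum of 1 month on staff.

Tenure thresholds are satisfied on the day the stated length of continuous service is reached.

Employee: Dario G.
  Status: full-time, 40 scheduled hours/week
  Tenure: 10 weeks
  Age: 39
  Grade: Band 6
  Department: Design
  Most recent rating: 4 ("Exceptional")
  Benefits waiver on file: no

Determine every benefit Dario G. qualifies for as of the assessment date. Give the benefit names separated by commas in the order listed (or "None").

Health Insurance — status full-time ✓ (not excluded); no waiver, service 10 weeks ≥ 60 days ✓ → eligible.
Mental Health Benefit — no waiver, service 10 weeks < 12 months (≈360 days) ✗ → not eligible.
Parking Benefit — status full-time ✓; no waiver, service 10 weeks < 180 days ✗ → not eligible.
Phone Allowance — status full-time ✓; service 10 weeks < 9 months (≈270 days) ✗ → not eligible.
Pension Scheme — status full-time ✓; no waiver, service 10 weeks < 24 months (≈720 days) ✗ → not eligible.
Floating Holidays — status full-time ✓; service 10 weeks ≥ 1 month (≈30 days) ✓ → eligible.

Health Insurance, Floating Holidays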